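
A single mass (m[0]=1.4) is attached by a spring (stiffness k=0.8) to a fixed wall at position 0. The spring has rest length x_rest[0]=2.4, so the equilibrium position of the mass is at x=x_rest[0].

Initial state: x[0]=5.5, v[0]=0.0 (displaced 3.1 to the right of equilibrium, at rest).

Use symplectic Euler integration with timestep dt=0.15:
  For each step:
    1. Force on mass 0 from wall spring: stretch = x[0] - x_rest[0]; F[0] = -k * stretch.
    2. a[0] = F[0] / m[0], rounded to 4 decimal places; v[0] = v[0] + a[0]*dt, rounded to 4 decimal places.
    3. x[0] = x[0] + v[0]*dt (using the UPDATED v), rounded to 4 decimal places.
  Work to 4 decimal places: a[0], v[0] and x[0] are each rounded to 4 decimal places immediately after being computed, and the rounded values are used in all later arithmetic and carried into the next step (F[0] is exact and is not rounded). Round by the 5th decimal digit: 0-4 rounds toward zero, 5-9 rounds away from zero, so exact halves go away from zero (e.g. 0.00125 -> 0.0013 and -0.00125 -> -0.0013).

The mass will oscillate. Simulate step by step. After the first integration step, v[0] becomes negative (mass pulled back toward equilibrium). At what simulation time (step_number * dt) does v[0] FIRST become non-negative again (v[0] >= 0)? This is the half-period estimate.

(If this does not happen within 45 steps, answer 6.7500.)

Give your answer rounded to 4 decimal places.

Step 0: x=[5.5000] v=[0.0000]
Step 1: x=[5.4601] v=[-0.2657]
Step 2: x=[5.3809] v=[-0.5280]
Step 3: x=[5.2634] v=[-0.7835]
Step 4: x=[5.1091] v=[-1.0289]
Step 5: x=[4.9199] v=[-1.2611]
Step 6: x=[4.6983] v=[-1.4771]
Step 7: x=[4.4472] v=[-1.6741]
Step 8: x=[4.1698] v=[-1.8496]
Step 9: x=[3.8696] v=[-2.0013]
Step 10: x=[3.5505] v=[-2.1273]
Step 11: x=[3.2166] v=[-2.2259]
Step 12: x=[2.8722] v=[-2.2959]
Step 13: x=[2.5217] v=[-2.3364]
Step 14: x=[2.1697] v=[-2.3468]
Step 15: x=[1.8206] v=[-2.3271]
Step 16: x=[1.4790] v=[-2.2774]
Step 17: x=[1.1492] v=[-2.1985]
Step 18: x=[0.8355] v=[-2.0913]
Step 19: x=[0.5419] v=[-1.9572]
Step 20: x=[0.2722] v=[-1.7979]
Step 21: x=[0.0299] v=[-1.6155]
Step 22: x=[-0.1820] v=[-1.4124]
Step 23: x=[-0.3607] v=[-1.1911]
Step 24: x=[-0.5039] v=[-0.9545]
Step 25: x=[-0.6097] v=[-0.7056]
Step 26: x=[-0.6768] v=[-0.4476]
Step 27: x=[-0.7044] v=[-0.1839]
Step 28: x=[-0.6921] v=[0.0822]
First v>=0 after going negative at step 28, time=4.2000

Answer: 4.2000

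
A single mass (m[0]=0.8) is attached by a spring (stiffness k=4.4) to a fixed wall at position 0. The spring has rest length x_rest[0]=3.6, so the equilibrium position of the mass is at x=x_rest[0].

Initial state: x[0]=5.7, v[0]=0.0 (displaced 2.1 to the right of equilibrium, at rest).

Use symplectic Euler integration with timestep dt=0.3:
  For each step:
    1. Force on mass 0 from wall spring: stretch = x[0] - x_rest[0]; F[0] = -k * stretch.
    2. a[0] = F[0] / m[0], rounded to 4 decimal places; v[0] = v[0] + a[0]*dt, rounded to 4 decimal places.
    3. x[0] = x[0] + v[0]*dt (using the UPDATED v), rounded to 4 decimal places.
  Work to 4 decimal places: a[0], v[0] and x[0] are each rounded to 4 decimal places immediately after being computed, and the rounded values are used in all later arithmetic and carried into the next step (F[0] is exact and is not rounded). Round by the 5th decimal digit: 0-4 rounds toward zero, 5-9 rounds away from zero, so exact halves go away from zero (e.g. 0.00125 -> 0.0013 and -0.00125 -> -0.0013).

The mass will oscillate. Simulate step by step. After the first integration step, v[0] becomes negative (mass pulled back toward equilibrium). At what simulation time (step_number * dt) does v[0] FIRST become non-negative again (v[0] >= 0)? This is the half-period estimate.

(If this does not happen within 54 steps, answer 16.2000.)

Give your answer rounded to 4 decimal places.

Answer: 1.5000

Derivation:
Step 0: x=[5.7000] v=[0.0000]
Step 1: x=[4.6605] v=[-3.4650]
Step 2: x=[3.0961] v=[-5.2148]
Step 3: x=[1.7811] v=[-4.3834]
Step 4: x=[1.3664] v=[-1.3822]
Step 5: x=[2.0574] v=[2.3032]
First v>=0 after going negative at step 5, time=1.5000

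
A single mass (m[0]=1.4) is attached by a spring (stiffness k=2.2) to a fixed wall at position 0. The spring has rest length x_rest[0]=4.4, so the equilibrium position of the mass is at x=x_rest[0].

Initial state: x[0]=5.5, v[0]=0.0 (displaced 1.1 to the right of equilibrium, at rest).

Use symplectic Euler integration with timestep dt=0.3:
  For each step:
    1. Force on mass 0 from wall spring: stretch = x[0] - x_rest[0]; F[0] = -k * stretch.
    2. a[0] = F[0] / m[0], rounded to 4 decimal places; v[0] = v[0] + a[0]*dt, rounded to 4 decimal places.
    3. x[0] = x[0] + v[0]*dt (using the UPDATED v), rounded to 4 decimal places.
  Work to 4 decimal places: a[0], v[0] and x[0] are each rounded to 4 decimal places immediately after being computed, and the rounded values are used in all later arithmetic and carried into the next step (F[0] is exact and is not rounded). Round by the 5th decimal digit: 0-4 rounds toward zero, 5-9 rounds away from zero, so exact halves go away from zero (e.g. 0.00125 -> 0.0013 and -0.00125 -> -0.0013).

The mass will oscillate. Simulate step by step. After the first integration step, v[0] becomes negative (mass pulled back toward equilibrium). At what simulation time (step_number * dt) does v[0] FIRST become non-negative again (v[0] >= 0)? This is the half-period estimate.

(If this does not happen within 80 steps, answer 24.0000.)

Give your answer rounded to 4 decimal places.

Answer: 2.7000

Derivation:
Step 0: x=[5.5000] v=[0.0000]
Step 1: x=[5.3444] v=[-0.5186]
Step 2: x=[5.0553] v=[-0.9638]
Step 3: x=[4.6735] v=[-1.2727]
Step 4: x=[4.2530] v=[-1.4016]
Step 5: x=[3.8533] v=[-1.3323]
Step 6: x=[3.5309] v=[-1.0746]
Step 7: x=[3.3314] v=[-0.6649]
Step 8: x=[3.2831] v=[-0.1611]
Step 9: x=[3.3927] v=[0.3654]
First v>=0 after going negative at step 9, time=2.7000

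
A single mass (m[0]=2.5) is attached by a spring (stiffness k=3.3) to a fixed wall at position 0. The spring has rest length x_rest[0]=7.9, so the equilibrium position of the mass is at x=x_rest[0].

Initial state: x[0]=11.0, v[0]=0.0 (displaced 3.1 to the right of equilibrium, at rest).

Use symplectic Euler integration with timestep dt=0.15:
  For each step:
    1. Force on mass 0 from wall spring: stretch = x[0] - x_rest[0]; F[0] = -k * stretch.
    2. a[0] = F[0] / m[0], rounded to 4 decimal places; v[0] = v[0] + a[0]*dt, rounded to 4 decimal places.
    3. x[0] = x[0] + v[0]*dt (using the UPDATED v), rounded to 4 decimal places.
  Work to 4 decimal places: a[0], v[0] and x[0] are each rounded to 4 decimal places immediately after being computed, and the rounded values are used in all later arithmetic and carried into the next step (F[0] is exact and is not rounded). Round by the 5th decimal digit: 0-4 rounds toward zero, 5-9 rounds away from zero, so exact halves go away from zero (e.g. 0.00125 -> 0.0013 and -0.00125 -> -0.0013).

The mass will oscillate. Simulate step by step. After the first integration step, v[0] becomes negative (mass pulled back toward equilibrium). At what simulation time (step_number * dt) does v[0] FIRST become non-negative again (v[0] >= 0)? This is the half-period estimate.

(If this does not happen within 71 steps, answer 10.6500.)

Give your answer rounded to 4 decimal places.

Answer: 2.8500

Derivation:
Step 0: x=[11.0000] v=[0.0000]
Step 1: x=[10.9079] v=[-0.6138]
Step 2: x=[10.7265] v=[-1.2094]
Step 3: x=[10.4611] v=[-1.7691]
Step 4: x=[10.1197] v=[-2.2762]
Step 5: x=[9.7123] v=[-2.7157]
Step 6: x=[9.2511] v=[-3.0745]
Step 7: x=[8.7498] v=[-3.3420]
Step 8: x=[8.2233] v=[-3.5103]
Step 9: x=[7.6872] v=[-3.5743]
Step 10: x=[7.1574] v=[-3.5322]
Step 11: x=[6.6496] v=[-3.3852]
Step 12: x=[6.1790] v=[-3.1376]
Step 13: x=[5.7595] v=[-2.7968]
Step 14: x=[5.4036] v=[-2.3730]
Step 15: x=[5.1218] v=[-1.8787]
Step 16: x=[4.9225] v=[-1.3286]
Step 17: x=[4.8116] v=[-0.7391]
Step 18: x=[4.7925] v=[-0.1276]
Step 19: x=[4.8657] v=[0.4877]
First v>=0 after going negative at step 19, time=2.8500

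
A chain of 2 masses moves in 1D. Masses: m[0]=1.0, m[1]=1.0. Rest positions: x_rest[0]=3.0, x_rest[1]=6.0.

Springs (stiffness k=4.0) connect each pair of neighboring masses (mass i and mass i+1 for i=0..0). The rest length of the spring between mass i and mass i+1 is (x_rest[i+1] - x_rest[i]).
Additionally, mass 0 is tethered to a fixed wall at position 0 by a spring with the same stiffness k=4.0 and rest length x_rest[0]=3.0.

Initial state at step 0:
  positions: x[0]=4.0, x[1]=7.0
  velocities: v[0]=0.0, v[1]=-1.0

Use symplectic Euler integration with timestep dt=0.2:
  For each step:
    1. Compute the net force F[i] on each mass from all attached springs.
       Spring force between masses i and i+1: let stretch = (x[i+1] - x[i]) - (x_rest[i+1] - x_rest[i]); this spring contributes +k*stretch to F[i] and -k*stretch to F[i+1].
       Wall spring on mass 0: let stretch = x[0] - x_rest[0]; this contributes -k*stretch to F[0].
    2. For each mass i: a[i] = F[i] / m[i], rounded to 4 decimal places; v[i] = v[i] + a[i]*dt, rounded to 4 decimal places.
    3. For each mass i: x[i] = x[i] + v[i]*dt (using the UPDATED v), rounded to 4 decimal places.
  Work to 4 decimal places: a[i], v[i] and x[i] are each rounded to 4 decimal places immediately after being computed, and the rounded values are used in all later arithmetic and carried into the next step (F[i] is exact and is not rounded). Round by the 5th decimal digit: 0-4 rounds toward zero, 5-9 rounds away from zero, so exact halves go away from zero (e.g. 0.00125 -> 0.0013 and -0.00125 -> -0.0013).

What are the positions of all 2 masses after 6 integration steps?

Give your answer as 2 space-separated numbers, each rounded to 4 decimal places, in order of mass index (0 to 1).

Step 0: x=[4.0000 7.0000] v=[0.0000 -1.0000]
Step 1: x=[3.8400 6.8000] v=[-0.8000 -1.0000]
Step 2: x=[3.5392 6.6064] v=[-1.5040 -0.9680]
Step 3: x=[3.1629 6.4020] v=[-1.8816 -1.0218]
Step 4: x=[2.7988 6.1594] v=[-1.8206 -1.2131]
Step 5: x=[2.5246 5.8591] v=[-1.3712 -1.5016]
Step 6: x=[2.3799 5.5053] v=[-0.7233 -1.7692]

Answer: 2.3799 5.5053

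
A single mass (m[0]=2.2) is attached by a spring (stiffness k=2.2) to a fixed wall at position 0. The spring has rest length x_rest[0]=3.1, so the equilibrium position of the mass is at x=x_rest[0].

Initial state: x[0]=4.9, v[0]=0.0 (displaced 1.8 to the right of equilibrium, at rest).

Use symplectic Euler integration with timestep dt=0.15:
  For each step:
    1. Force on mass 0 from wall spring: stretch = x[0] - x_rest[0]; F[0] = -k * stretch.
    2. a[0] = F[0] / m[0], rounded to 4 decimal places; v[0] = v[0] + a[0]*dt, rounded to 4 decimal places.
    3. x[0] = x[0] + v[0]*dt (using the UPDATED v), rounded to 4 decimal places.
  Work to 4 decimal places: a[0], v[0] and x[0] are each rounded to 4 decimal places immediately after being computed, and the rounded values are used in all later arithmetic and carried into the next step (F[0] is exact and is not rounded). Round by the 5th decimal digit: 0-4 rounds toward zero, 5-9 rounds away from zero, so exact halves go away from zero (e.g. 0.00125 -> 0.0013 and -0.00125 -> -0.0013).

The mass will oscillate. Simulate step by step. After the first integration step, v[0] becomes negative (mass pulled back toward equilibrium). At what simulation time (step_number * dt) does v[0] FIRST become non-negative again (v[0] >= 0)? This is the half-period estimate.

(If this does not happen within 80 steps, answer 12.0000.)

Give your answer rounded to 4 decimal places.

Step 0: x=[4.9000] v=[0.0000]
Step 1: x=[4.8595] v=[-0.2700]
Step 2: x=[4.7794] v=[-0.5339]
Step 3: x=[4.6615] v=[-0.7858]
Step 4: x=[4.5085] v=[-1.0200]
Step 5: x=[4.3238] v=[-1.2313]
Step 6: x=[4.1116] v=[-1.4149]
Step 7: x=[3.8766] v=[-1.5666]
Step 8: x=[3.6241] v=[-1.6831]
Step 9: x=[3.3598] v=[-1.7617]
Step 10: x=[3.0897] v=[-1.8007]
Step 11: x=[2.8198] v=[-1.7992]
Step 12: x=[2.5562] v=[-1.7572]
Step 13: x=[2.3049] v=[-1.6756]
Step 14: x=[2.0715] v=[-1.5563]
Step 15: x=[1.8612] v=[-1.4020]
Step 16: x=[1.6788] v=[-1.2162]
Step 17: x=[1.5284] v=[-1.0030]
Step 18: x=[1.4133] v=[-0.7673]
Step 19: x=[1.3362] v=[-0.5143]
Step 20: x=[1.2987] v=[-0.2497]
Step 21: x=[1.3018] v=[0.0205]
First v>=0 after going negative at step 21, time=3.1500

Answer: 3.1500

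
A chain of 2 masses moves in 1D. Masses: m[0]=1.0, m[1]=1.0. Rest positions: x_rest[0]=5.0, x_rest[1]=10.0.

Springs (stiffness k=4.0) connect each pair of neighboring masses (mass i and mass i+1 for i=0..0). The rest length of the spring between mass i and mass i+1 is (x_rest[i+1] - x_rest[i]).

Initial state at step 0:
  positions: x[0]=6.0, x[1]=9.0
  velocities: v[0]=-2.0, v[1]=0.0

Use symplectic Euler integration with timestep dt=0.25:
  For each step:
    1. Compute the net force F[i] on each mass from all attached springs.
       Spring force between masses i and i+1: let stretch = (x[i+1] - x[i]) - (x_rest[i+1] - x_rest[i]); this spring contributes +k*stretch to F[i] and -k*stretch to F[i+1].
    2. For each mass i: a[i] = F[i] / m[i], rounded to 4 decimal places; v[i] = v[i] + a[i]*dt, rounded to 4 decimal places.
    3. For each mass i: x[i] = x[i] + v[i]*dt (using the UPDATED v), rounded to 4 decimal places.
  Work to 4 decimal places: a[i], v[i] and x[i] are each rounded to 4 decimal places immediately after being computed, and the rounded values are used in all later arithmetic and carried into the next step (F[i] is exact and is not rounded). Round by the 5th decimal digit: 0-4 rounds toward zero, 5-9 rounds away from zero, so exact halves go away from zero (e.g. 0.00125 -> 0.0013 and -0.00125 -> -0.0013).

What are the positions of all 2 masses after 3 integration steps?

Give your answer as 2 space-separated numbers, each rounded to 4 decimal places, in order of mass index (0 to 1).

Answer: 3.0625 10.4375

Derivation:
Step 0: x=[6.0000 9.0000] v=[-2.0000 0.0000]
Step 1: x=[5.0000 9.5000] v=[-4.0000 2.0000]
Step 2: x=[3.8750 10.1250] v=[-4.5000 2.5000]
Step 3: x=[3.0625 10.4375] v=[-3.2500 1.2500]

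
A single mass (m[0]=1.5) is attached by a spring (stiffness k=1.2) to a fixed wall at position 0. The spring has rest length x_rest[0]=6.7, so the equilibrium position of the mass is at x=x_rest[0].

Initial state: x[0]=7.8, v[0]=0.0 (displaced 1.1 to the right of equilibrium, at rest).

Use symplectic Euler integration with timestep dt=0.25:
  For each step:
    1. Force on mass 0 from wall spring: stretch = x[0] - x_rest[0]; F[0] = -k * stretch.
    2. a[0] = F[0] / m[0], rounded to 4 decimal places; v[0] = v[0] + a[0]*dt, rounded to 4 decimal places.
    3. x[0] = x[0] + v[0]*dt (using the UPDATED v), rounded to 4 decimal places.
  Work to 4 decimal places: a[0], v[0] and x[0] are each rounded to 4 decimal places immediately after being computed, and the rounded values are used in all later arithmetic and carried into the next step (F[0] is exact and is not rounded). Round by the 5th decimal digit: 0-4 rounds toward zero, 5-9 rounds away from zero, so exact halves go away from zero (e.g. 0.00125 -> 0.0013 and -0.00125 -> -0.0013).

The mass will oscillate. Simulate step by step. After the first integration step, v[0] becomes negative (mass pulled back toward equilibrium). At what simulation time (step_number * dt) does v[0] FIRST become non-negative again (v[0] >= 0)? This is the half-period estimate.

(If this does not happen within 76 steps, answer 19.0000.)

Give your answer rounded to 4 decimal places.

Step 0: x=[7.8000] v=[0.0000]
Step 1: x=[7.7450] v=[-0.2200]
Step 2: x=[7.6378] v=[-0.4290]
Step 3: x=[7.4837] v=[-0.6166]
Step 4: x=[7.2904] v=[-0.7734]
Step 5: x=[7.0675] v=[-0.8915]
Step 6: x=[6.8263] v=[-0.9650]
Step 7: x=[6.5787] v=[-0.9903]
Step 8: x=[6.3372] v=[-0.9661]
Step 9: x=[6.1138] v=[-0.8936]
Step 10: x=[5.9197] v=[-0.7764]
Step 11: x=[5.7646] v=[-0.6204]
Step 12: x=[5.6563] v=[-0.4333]
Step 13: x=[5.6002] v=[-0.2246]
Step 14: x=[5.5990] v=[-0.0047]
Step 15: x=[5.6529] v=[0.2155]
First v>=0 after going negative at step 15, time=3.7500

Answer: 3.7500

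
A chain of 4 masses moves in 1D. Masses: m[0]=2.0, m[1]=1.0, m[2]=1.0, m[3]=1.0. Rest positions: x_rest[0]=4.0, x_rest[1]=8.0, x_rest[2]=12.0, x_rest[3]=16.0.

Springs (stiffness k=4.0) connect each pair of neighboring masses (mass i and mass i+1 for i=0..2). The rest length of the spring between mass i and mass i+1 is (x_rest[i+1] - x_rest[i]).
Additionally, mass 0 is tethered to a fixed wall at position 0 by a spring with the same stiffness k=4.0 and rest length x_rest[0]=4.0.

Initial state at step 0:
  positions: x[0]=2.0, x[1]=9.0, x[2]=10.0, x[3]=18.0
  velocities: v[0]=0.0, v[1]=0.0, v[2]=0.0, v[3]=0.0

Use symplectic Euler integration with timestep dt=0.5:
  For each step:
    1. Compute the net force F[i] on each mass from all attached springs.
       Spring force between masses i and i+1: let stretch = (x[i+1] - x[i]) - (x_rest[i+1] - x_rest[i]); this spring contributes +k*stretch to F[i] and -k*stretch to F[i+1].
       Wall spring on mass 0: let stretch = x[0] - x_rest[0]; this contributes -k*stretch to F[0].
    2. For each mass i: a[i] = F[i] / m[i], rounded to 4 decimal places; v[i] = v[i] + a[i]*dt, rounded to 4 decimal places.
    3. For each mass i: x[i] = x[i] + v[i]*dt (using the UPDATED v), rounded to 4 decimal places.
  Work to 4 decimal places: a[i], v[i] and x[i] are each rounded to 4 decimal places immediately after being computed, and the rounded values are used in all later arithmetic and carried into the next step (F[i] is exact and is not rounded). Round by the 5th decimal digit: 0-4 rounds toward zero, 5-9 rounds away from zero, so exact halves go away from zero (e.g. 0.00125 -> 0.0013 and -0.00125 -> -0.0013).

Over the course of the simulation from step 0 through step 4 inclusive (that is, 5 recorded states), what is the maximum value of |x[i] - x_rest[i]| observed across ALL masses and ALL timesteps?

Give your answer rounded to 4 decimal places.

Answer: 5.0000

Derivation:
Step 0: x=[2.0000 9.0000 10.0000 18.0000] v=[0.0000 0.0000 0.0000 0.0000]
Step 1: x=[4.5000 3.0000 17.0000 14.0000] v=[5.0000 -12.0000 14.0000 -8.0000]
Step 2: x=[4.0000 12.5000 7.0000 17.0000] v=[-1.0000 19.0000 -20.0000 6.0000]
Step 3: x=[5.7500 8.0000 12.5000 14.0000] v=[3.5000 -9.0000 11.0000 -6.0000]
Step 4: x=[5.7500 5.7500 15.0000 13.5000] v=[0.0000 -4.5000 5.0000 -1.0000]
Max displacement = 5.0000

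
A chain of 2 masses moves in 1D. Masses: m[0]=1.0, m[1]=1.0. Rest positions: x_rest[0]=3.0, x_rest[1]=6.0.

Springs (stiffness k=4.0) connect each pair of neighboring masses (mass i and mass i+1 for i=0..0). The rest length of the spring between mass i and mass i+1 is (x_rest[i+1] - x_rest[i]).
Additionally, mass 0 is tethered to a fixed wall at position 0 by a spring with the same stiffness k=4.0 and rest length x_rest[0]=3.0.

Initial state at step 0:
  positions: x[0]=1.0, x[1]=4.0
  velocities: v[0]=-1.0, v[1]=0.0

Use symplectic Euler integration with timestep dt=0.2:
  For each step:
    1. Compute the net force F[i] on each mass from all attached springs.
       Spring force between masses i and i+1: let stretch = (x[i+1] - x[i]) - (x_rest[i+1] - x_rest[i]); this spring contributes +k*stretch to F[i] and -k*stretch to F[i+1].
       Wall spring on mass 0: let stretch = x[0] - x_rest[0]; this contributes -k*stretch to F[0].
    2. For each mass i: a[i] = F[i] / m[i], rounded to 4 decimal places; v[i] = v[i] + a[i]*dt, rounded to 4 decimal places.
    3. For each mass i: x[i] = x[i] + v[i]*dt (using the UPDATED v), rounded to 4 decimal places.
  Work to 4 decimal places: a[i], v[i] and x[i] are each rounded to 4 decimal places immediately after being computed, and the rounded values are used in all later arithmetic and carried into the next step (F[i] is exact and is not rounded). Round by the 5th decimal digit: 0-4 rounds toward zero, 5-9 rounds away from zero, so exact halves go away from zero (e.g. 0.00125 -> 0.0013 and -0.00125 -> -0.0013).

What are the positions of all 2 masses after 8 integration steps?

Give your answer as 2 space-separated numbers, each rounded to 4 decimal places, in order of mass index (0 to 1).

Step 0: x=[1.0000 4.0000] v=[-1.0000 0.0000]
Step 1: x=[1.1200 4.0000] v=[0.6000 0.0000]
Step 2: x=[1.5216 4.0192] v=[2.0080 0.0960]
Step 3: x=[2.0794 4.1188] v=[2.7888 0.4979]
Step 4: x=[2.6308 4.3721] v=[2.7568 1.2664]
Step 5: x=[3.0398 4.8268] v=[2.0452 2.2734]
Step 6: x=[3.2484 5.4756] v=[1.0430 3.2438]
Step 7: x=[3.2936 6.2480] v=[0.2260 3.8620]
Step 8: x=[3.2845 7.0277] v=[-0.0454 3.8985]

Answer: 3.2845 7.0277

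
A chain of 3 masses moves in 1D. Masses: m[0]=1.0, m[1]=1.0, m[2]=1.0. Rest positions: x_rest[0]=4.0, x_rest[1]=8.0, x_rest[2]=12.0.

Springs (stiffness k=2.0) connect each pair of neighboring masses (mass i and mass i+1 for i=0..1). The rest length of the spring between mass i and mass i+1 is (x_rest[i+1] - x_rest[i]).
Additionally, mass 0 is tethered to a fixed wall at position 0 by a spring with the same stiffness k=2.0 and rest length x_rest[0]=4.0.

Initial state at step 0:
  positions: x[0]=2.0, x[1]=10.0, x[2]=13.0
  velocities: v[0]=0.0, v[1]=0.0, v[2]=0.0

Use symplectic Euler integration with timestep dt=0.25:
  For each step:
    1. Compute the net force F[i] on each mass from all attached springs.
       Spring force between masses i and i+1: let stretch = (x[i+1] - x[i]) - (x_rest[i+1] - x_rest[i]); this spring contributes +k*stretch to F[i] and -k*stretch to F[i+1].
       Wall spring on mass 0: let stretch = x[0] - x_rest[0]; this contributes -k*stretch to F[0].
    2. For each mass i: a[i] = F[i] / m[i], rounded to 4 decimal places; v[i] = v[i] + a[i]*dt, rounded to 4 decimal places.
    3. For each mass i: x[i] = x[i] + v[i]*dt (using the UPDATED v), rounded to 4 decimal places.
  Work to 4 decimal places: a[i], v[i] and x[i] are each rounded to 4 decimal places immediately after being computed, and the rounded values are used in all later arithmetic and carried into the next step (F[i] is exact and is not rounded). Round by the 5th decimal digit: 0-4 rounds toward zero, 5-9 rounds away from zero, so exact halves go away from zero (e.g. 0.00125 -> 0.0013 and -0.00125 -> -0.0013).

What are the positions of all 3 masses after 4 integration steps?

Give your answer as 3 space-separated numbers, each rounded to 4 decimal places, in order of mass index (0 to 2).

Answer: 6.1741 7.0010 13.1387

Derivation:
Step 0: x=[2.0000 10.0000 13.0000] v=[0.0000 0.0000 0.0000]
Step 1: x=[2.7500 9.3750 13.1250] v=[3.0000 -2.5000 0.5000]
Step 2: x=[3.9844 8.3906 13.2813] v=[4.9375 -3.9375 0.6250]
Step 3: x=[5.2715 7.4668 13.3262] v=[5.1484 -3.6953 0.1797]
Step 4: x=[6.1741 7.0010 13.1387] v=[3.6103 -1.8633 -0.7500]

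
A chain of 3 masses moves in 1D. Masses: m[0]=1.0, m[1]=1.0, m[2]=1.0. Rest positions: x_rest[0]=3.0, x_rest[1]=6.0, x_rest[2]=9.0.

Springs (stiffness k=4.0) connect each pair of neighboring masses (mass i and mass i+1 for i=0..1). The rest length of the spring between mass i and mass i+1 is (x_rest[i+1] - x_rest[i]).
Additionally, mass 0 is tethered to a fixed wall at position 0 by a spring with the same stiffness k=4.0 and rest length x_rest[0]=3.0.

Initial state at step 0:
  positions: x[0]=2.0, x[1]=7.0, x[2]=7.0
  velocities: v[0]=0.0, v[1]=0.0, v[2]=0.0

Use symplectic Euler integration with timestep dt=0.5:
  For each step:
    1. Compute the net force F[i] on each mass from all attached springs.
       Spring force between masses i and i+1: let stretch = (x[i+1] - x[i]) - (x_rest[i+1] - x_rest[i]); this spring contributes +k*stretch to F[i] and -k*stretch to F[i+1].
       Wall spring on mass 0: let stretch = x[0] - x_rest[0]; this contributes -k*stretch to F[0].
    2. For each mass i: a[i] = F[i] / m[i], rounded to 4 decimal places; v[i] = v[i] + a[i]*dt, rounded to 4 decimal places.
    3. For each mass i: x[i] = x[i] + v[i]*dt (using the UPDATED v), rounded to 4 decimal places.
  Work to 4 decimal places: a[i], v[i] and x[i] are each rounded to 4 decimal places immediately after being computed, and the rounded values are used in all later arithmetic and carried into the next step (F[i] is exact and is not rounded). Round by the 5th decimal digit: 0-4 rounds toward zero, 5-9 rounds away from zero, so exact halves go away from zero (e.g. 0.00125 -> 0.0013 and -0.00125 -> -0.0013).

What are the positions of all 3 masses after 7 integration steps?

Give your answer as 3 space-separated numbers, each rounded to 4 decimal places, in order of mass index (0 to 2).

Answer: 4.0000 5.0000 11.0000

Derivation:
Step 0: x=[2.0000 7.0000 7.0000] v=[0.0000 0.0000 0.0000]
Step 1: x=[5.0000 2.0000 10.0000] v=[6.0000 -10.0000 6.0000]
Step 2: x=[0.0000 8.0000 8.0000] v=[-10.0000 12.0000 -4.0000]
Step 3: x=[3.0000 6.0000 9.0000] v=[6.0000 -4.0000 2.0000]
Step 4: x=[6.0000 4.0000 10.0000] v=[6.0000 -4.0000 2.0000]
Step 5: x=[1.0000 10.0000 8.0000] v=[-10.0000 12.0000 -4.0000]
Step 6: x=[4.0000 5.0000 11.0000] v=[6.0000 -10.0000 6.0000]
Step 7: x=[4.0000 5.0000 11.0000] v=[0.0000 0.0000 0.0000]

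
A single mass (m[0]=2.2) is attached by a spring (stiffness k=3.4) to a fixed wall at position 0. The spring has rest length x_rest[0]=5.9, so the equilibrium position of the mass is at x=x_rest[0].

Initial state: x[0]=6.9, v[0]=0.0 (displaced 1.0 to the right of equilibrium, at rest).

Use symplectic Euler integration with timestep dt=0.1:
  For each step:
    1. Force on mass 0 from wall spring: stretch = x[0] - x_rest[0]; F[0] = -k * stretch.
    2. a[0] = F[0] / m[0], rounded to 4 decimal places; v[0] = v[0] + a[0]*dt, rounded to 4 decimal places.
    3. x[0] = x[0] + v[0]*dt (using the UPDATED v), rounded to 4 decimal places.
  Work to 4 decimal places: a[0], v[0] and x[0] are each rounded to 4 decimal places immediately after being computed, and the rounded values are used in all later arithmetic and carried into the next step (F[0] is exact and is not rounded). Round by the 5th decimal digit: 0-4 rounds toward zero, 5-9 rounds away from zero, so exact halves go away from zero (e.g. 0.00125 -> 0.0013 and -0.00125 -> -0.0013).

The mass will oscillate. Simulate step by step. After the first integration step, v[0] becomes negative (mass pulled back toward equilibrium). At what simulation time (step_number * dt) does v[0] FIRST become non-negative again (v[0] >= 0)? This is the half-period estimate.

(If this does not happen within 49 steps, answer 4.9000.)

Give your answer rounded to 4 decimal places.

Step 0: x=[6.9000] v=[0.0000]
Step 1: x=[6.8845] v=[-0.1546]
Step 2: x=[6.8538] v=[-0.3068]
Step 3: x=[6.8084] v=[-0.4542]
Step 4: x=[6.7489] v=[-0.5946]
Step 5: x=[6.6763] v=[-0.7258]
Step 6: x=[6.5917] v=[-0.8458]
Step 7: x=[6.4964] v=[-0.9527]
Step 8: x=[6.3919] v=[-1.0449]
Step 9: x=[6.2798] v=[-1.1209]
Step 10: x=[6.1618] v=[-1.1796]
Step 11: x=[6.0398] v=[-1.2201]
Step 12: x=[5.9156] v=[-1.2417]
Step 13: x=[5.7912] v=[-1.2441]
Step 14: x=[5.6685] v=[-1.2273]
Step 15: x=[5.5494] v=[-1.1915]
Step 16: x=[5.4357] v=[-1.1373]
Step 17: x=[5.3292] v=[-1.0655]
Step 18: x=[5.2315] v=[-0.9773]
Step 19: x=[5.1441] v=[-0.8740]
Step 20: x=[5.0684] v=[-0.7572]
Step 21: x=[5.0055] v=[-0.6287]
Step 22: x=[4.9565] v=[-0.4905]
Step 23: x=[4.9220] v=[-0.3447]
Step 24: x=[4.9026] v=[-0.1936]
Step 25: x=[4.8987] v=[-0.0395]
Step 26: x=[4.9102] v=[0.1153]
First v>=0 after going negative at step 26, time=2.6000

Answer: 2.6000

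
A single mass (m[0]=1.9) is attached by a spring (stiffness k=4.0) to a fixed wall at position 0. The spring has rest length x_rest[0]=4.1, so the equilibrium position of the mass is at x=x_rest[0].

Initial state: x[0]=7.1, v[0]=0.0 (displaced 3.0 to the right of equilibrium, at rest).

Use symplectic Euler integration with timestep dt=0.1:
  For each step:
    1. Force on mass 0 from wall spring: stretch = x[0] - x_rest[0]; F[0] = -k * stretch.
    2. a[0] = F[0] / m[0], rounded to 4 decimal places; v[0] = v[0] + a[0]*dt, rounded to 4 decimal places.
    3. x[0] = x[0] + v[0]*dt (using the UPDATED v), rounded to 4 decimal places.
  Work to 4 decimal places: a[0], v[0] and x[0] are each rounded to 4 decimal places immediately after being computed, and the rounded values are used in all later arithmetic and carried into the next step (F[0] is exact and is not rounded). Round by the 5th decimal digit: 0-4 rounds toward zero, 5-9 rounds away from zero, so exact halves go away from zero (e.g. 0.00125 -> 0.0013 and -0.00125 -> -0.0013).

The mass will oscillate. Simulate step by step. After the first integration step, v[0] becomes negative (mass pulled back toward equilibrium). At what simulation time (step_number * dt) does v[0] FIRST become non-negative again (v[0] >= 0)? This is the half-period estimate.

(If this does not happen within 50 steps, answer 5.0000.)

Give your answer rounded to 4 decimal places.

Step 0: x=[7.1000] v=[0.0000]
Step 1: x=[7.0368] v=[-0.6316]
Step 2: x=[6.9118] v=[-1.2499]
Step 3: x=[6.7276] v=[-1.8419]
Step 4: x=[6.4881] v=[-2.3951]
Step 5: x=[6.1983] v=[-2.8979]
Step 6: x=[5.8643] v=[-3.3397]
Step 7: x=[5.4932] v=[-3.7111]
Step 8: x=[5.0928] v=[-4.0044]
Step 9: x=[4.6715] v=[-4.2134]
Step 10: x=[4.2381] v=[-4.3337]
Step 11: x=[3.8018] v=[-4.3628]
Step 12: x=[3.3718] v=[-4.3000]
Step 13: x=[2.9571] v=[-4.1467]
Step 14: x=[2.5665] v=[-3.9061]
Step 15: x=[2.2082] v=[-3.5833]
Step 16: x=[1.8897] v=[-3.1850]
Step 17: x=[1.6177] v=[-2.7197]
Step 18: x=[1.3980] v=[-2.1971]
Step 19: x=[1.2352] v=[-1.6283]
Step 20: x=[1.1327] v=[-1.0252]
Step 21: x=[1.0927] v=[-0.4005]
Step 22: x=[1.1160] v=[0.2326]
First v>=0 after going negative at step 22, time=2.2000

Answer: 2.2000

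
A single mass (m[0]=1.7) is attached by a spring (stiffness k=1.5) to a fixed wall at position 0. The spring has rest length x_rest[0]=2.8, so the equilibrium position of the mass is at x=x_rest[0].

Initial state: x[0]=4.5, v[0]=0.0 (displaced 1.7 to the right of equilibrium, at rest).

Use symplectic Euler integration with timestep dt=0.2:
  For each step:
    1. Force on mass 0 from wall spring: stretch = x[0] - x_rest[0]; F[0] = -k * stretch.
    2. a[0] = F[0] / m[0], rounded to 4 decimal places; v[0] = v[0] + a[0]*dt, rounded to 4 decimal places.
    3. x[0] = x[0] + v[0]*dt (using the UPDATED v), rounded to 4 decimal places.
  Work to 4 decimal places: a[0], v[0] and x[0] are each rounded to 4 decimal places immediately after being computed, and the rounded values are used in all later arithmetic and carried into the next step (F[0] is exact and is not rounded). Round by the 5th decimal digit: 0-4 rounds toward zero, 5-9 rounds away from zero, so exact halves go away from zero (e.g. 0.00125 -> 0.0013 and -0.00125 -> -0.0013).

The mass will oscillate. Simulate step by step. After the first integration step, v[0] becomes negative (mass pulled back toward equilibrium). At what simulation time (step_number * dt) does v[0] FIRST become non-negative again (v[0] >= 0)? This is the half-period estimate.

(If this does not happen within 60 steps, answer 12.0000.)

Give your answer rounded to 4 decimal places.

Answer: 3.4000

Derivation:
Step 0: x=[4.5000] v=[0.0000]
Step 1: x=[4.4400] v=[-0.3000]
Step 2: x=[4.3221] v=[-0.5894]
Step 3: x=[4.1505] v=[-0.8580]
Step 4: x=[3.9312] v=[-1.0963]
Step 5: x=[3.6720] v=[-1.2959]
Step 6: x=[3.3820] v=[-1.4498]
Step 7: x=[3.0715] v=[-1.5525]
Step 8: x=[2.7514] v=[-1.6004]
Step 9: x=[2.4330] v=[-1.5918]
Step 10: x=[2.1276] v=[-1.5270]
Step 11: x=[1.8459] v=[-1.4083]
Step 12: x=[1.5979] v=[-1.2399]
Step 13: x=[1.3923] v=[-1.0278]
Step 14: x=[1.2364] v=[-0.7794]
Step 15: x=[1.1357] v=[-0.5035]
Step 16: x=[1.0937] v=[-0.2098]
Step 17: x=[1.1120] v=[0.0913]
First v>=0 after going negative at step 17, time=3.4000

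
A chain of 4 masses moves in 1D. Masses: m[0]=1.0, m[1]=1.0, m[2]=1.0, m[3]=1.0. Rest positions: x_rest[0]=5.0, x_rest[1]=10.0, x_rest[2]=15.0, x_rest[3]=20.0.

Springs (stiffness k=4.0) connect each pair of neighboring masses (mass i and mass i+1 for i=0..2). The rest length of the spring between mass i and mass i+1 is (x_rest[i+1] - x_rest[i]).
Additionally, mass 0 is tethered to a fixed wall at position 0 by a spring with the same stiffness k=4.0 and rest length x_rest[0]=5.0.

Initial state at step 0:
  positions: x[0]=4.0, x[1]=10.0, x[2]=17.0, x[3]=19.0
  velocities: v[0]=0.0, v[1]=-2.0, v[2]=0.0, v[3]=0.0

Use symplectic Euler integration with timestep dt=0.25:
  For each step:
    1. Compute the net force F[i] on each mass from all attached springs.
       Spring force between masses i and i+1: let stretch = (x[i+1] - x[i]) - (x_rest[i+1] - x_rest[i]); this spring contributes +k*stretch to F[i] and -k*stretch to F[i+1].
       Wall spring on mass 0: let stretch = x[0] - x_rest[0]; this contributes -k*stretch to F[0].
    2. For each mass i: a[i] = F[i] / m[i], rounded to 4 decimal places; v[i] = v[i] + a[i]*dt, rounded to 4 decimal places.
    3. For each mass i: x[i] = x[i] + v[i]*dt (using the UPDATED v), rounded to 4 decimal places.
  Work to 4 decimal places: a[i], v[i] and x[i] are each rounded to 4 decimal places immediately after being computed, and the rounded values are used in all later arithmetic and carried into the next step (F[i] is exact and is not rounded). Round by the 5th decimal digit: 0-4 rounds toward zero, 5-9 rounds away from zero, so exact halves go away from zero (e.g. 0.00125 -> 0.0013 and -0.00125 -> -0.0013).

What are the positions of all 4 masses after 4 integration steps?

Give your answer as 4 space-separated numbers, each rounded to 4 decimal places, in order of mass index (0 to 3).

Step 0: x=[4.0000 10.0000 17.0000 19.0000] v=[0.0000 -2.0000 0.0000 0.0000]
Step 1: x=[4.5000 9.7500 15.7500 19.7500] v=[2.0000 -1.0000 -5.0000 3.0000]
Step 2: x=[5.1875 9.6875 14.0000 20.7500] v=[2.7500 -0.2500 -7.0000 4.0000]
Step 3: x=[5.7031 9.5781 12.8594 21.3125] v=[2.0625 -0.4375 -4.5625 2.2500]
Step 4: x=[5.7617 9.3203 13.0117 21.0117] v=[0.2344 -1.0312 0.6093 -1.2031]

Answer: 5.7617 9.3203 13.0117 21.0117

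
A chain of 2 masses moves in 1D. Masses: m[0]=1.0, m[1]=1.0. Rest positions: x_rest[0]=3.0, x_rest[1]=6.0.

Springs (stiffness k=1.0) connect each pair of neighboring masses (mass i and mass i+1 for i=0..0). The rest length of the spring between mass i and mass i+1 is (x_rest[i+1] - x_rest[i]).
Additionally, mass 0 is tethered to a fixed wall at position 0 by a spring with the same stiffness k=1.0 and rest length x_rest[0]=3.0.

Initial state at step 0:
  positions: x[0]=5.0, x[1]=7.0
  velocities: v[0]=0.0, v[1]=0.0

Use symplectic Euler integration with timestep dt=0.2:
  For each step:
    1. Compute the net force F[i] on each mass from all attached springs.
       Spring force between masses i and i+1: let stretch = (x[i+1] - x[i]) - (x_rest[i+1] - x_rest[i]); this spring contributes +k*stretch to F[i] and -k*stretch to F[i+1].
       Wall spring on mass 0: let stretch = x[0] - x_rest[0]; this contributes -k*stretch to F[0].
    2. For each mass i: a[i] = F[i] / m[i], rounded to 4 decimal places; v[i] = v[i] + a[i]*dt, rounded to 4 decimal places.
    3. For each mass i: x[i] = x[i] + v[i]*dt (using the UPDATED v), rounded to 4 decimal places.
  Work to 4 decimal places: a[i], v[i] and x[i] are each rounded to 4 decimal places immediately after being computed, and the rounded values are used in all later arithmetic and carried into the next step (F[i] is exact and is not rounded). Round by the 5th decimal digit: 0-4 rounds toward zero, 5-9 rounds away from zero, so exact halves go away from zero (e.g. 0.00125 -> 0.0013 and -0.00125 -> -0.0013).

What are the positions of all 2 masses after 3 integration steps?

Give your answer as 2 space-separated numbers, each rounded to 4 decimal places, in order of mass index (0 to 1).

Step 0: x=[5.0000 7.0000] v=[0.0000 0.0000]
Step 1: x=[4.8800 7.0400] v=[-0.6000 0.2000]
Step 2: x=[4.6512 7.1136] v=[-1.1440 0.3680]
Step 3: x=[4.3348 7.2087] v=[-1.5818 0.4755]

Answer: 4.3348 7.2087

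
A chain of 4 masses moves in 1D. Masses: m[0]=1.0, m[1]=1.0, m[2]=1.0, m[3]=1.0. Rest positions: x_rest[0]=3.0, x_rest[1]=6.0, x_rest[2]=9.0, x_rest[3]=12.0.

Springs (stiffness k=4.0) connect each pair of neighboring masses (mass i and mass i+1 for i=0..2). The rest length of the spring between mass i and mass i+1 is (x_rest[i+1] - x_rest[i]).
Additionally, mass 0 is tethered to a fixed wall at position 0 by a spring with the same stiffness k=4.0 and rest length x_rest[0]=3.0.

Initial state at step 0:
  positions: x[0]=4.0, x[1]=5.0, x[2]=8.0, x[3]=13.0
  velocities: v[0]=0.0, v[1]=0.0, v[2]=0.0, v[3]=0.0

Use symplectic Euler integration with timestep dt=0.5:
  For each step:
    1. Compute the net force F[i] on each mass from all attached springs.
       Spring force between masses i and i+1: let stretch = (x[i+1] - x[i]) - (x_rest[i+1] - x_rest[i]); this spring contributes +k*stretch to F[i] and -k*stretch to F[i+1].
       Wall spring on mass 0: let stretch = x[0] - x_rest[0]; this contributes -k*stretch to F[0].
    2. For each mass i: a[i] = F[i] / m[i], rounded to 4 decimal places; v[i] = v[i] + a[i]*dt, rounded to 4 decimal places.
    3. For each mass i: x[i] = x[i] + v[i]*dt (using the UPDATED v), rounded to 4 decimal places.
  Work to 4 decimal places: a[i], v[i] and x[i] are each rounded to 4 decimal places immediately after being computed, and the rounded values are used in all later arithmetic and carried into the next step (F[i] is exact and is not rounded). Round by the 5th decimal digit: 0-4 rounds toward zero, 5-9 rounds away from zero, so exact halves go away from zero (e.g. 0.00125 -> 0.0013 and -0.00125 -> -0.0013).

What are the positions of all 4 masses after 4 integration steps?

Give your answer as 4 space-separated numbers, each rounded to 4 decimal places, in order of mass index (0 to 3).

Answer: 3.0000 6.0000 9.0000 12.0000

Derivation:
Step 0: x=[4.0000 5.0000 8.0000 13.0000] v=[0.0000 0.0000 0.0000 0.0000]
Step 1: x=[1.0000 7.0000 10.0000 11.0000] v=[-6.0000 4.0000 4.0000 -4.0000]
Step 2: x=[3.0000 6.0000 10.0000 11.0000] v=[4.0000 -2.0000 0.0000 0.0000]
Step 3: x=[5.0000 6.0000 7.0000 13.0000] v=[4.0000 0.0000 -6.0000 4.0000]
Step 4: x=[3.0000 6.0000 9.0000 12.0000] v=[-4.0000 0.0000 4.0000 -2.0000]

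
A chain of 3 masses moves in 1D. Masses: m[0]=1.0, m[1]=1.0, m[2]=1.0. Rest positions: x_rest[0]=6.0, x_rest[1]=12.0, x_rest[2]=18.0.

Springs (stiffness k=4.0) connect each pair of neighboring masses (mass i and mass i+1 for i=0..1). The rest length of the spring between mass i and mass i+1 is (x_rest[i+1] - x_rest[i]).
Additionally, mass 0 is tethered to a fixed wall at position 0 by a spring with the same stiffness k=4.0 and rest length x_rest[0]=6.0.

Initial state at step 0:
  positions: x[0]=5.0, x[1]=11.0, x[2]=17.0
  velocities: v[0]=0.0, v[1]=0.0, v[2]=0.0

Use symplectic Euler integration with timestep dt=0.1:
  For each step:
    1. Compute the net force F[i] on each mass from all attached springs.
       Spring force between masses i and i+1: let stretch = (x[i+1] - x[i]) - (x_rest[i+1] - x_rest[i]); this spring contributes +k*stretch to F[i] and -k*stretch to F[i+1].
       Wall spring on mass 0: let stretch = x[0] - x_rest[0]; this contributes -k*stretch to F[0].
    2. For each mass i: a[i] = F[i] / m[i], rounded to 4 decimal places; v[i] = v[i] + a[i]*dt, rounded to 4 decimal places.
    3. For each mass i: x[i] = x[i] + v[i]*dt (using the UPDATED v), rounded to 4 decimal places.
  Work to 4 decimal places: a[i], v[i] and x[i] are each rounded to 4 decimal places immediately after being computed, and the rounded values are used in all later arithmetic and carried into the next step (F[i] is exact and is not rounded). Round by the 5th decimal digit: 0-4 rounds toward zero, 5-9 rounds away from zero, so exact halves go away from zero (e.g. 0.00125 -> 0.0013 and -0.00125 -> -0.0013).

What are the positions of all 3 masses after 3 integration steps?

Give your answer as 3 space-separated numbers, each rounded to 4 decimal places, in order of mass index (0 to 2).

Answer: 5.2243 11.0077 17.0001

Derivation:
Step 0: x=[5.0000 11.0000 17.0000] v=[0.0000 0.0000 0.0000]
Step 1: x=[5.0400 11.0000 17.0000] v=[0.4000 0.0000 0.0000]
Step 2: x=[5.1168 11.0016 17.0000] v=[0.7680 0.0160 0.0000]
Step 3: x=[5.2243 11.0077 17.0001] v=[1.0752 0.0614 0.0006]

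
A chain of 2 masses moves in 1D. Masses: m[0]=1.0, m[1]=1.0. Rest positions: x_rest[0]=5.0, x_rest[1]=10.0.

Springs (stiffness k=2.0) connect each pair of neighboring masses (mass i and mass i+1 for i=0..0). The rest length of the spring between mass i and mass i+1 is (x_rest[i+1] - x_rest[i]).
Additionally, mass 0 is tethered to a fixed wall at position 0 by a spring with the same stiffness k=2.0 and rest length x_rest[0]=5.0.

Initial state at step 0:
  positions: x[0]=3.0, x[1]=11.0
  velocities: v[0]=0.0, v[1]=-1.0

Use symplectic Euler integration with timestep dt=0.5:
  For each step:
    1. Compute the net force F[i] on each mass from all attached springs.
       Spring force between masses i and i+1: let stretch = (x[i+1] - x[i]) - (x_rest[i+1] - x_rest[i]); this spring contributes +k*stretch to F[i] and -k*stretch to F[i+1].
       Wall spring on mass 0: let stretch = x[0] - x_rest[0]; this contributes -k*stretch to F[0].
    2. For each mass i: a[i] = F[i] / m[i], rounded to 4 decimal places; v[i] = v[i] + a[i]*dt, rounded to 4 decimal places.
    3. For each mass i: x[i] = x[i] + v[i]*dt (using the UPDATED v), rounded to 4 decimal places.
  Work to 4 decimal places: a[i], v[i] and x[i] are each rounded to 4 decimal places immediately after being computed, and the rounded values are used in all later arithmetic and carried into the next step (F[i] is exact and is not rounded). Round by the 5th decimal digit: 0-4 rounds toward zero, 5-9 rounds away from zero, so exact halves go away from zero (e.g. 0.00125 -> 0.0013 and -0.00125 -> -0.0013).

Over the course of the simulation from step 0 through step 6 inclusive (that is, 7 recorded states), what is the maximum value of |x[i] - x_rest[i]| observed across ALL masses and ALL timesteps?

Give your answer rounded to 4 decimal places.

Answer: 2.5000

Derivation:
Step 0: x=[3.0000 11.0000] v=[0.0000 -1.0000]
Step 1: x=[5.5000 9.0000] v=[5.0000 -4.0000]
Step 2: x=[7.0000 7.7500] v=[3.0000 -2.5000]
Step 3: x=[5.3750 8.6250] v=[-3.2500 1.7500]
Step 4: x=[2.6875 10.3750] v=[-5.3750 3.5000]
Step 5: x=[2.5000 10.7813] v=[-0.3750 0.8125]
Step 6: x=[5.2032 9.5469] v=[5.4063 -2.4688]
Max displacement = 2.5000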